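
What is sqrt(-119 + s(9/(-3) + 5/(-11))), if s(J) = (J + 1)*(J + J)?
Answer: I*sqrt(12347)/11 ≈ 10.102*I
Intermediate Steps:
s(J) = 2*J*(1 + J) (s(J) = (1 + J)*(2*J) = 2*J*(1 + J))
sqrt(-119 + s(9/(-3) + 5/(-11))) = sqrt(-119 + 2*(9/(-3) + 5/(-11))*(1 + (9/(-3) + 5/(-11)))) = sqrt(-119 + 2*(9*(-1/3) + 5*(-1/11))*(1 + (9*(-1/3) + 5*(-1/11)))) = sqrt(-119 + 2*(-3 - 5/11)*(1 + (-3 - 5/11))) = sqrt(-119 + 2*(-38/11)*(1 - 38/11)) = sqrt(-119 + 2*(-38/11)*(-27/11)) = sqrt(-119 + 2052/121) = sqrt(-12347/121) = I*sqrt(12347)/11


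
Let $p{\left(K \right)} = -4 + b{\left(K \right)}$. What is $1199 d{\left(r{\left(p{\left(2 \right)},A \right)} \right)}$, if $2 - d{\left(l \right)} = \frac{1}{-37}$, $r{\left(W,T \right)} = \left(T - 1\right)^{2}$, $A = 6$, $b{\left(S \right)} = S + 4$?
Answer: $\frac{89925}{37} \approx 2430.4$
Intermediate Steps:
$b{\left(S \right)} = 4 + S$
$p{\left(K \right)} = K$ ($p{\left(K \right)} = -4 + \left(4 + K\right) = K$)
$r{\left(W,T \right)} = \left(-1 + T\right)^{2}$
$d{\left(l \right)} = \frac{75}{37}$ ($d{\left(l \right)} = 2 - \frac{1}{-37} = 2 - - \frac{1}{37} = 2 + \frac{1}{37} = \frac{75}{37}$)
$1199 d{\left(r{\left(p{\left(2 \right)},A \right)} \right)} = 1199 \cdot \frac{75}{37} = \frac{89925}{37}$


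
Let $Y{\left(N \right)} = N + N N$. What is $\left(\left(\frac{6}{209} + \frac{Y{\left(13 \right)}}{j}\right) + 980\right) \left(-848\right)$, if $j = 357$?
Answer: $- \frac{8862922880}{10659} \approx -8.315 \cdot 10^{5}$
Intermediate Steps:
$Y{\left(N \right)} = N + N^{2}$
$\left(\left(\frac{6}{209} + \frac{Y{\left(13 \right)}}{j}\right) + 980\right) \left(-848\right) = \left(\left(\frac{6}{209} + \frac{13 \left(1 + 13\right)}{357}\right) + 980\right) \left(-848\right) = \left(\left(6 \cdot \frac{1}{209} + 13 \cdot 14 \cdot \frac{1}{357}\right) + 980\right) \left(-848\right) = \left(\left(\frac{6}{209} + 182 \cdot \frac{1}{357}\right) + 980\right) \left(-848\right) = \left(\left(\frac{6}{209} + \frac{26}{51}\right) + 980\right) \left(-848\right) = \left(\frac{5740}{10659} + 980\right) \left(-848\right) = \frac{10451560}{10659} \left(-848\right) = - \frac{8862922880}{10659}$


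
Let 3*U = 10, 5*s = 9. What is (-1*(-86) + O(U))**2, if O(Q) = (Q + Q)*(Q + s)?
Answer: 1170724/81 ≈ 14453.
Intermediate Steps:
s = 9/5 (s = (1/5)*9 = 9/5 ≈ 1.8000)
U = 10/3 (U = (1/3)*10 = 10/3 ≈ 3.3333)
O(Q) = 2*Q*(9/5 + Q) (O(Q) = (Q + Q)*(Q + 9/5) = (2*Q)*(9/5 + Q) = 2*Q*(9/5 + Q))
(-1*(-86) + O(U))**2 = (-1*(-86) + (2/5)*(10/3)*(9 + 5*(10/3)))**2 = (86 + (2/5)*(10/3)*(9 + 50/3))**2 = (86 + (2/5)*(10/3)*(77/3))**2 = (86 + 308/9)**2 = (1082/9)**2 = 1170724/81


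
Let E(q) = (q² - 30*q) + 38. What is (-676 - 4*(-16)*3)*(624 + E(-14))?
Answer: -618552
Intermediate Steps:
E(q) = 38 + q² - 30*q
(-676 - 4*(-16)*3)*(624 + E(-14)) = (-676 - 4*(-16)*3)*(624 + (38 + (-14)² - 30*(-14))) = (-676 + 64*3)*(624 + (38 + 196 + 420)) = (-676 + 192)*(624 + 654) = -484*1278 = -618552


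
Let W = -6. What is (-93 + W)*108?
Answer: -10692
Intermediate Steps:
(-93 + W)*108 = (-93 - 6)*108 = -99*108 = -10692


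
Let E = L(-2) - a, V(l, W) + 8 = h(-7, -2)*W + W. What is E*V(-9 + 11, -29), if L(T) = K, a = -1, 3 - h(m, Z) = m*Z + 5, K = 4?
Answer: 2135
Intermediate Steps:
h(m, Z) = -2 - Z*m (h(m, Z) = 3 - (m*Z + 5) = 3 - (Z*m + 5) = 3 - (5 + Z*m) = 3 + (-5 - Z*m) = -2 - Z*m)
L(T) = 4
V(l, W) = -8 - 15*W (V(l, W) = -8 + ((-2 - 1*(-2)*(-7))*W + W) = -8 + ((-2 - 14)*W + W) = -8 + (-16*W + W) = -8 - 15*W)
E = 5 (E = 4 - 1*(-1) = 4 + 1 = 5)
E*V(-9 + 11, -29) = 5*(-8 - 15*(-29)) = 5*(-8 + 435) = 5*427 = 2135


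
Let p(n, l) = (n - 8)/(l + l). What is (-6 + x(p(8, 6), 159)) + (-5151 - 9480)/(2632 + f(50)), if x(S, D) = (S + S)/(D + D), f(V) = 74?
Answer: -10289/902 ≈ -11.407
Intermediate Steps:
p(n, l) = (-8 + n)/(2*l) (p(n, l) = (-8 + n)/((2*l)) = (-8 + n)*(1/(2*l)) = (-8 + n)/(2*l))
x(S, D) = S/D (x(S, D) = (2*S)/((2*D)) = (2*S)*(1/(2*D)) = S/D)
(-6 + x(p(8, 6), 159)) + (-5151 - 9480)/(2632 + f(50)) = (-6 + ((½)*(-8 + 8)/6)/159) + (-5151 - 9480)/(2632 + 74) = (-6 + ((½)*(⅙)*0)*(1/159)) - 14631/2706 = (-6 + 0*(1/159)) - 14631*1/2706 = (-6 + 0) - 4877/902 = -6 - 4877/902 = -10289/902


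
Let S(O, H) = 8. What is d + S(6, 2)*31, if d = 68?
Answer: 316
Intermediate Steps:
d + S(6, 2)*31 = 68 + 8*31 = 68 + 248 = 316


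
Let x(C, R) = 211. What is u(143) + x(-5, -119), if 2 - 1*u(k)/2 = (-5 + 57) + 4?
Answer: 103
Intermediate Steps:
u(k) = -108 (u(k) = 4 - 2*((-5 + 57) + 4) = 4 - 2*(52 + 4) = 4 - 2*56 = 4 - 112 = -108)
u(143) + x(-5, -119) = -108 + 211 = 103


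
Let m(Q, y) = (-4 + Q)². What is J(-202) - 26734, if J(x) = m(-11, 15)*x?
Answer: -72184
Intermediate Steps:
J(x) = 225*x (J(x) = (-4 - 11)²*x = (-15)²*x = 225*x)
J(-202) - 26734 = 225*(-202) - 26734 = -45450 - 26734 = -72184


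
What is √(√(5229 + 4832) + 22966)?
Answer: √(22966 + √10061) ≈ 151.88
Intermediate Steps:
√(√(5229 + 4832) + 22966) = √(√10061 + 22966) = √(22966 + √10061)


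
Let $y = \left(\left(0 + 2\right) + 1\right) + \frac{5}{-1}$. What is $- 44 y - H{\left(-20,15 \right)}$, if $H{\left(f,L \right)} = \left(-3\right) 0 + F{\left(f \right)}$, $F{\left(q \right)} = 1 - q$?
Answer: $67$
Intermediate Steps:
$y = -2$ ($y = \left(2 + 1\right) + 5 \left(-1\right) = 3 - 5 = -2$)
$H{\left(f,L \right)} = 1 - f$ ($H{\left(f,L \right)} = \left(-3\right) 0 - \left(-1 + f\right) = 0 - \left(-1 + f\right) = 1 - f$)
$- 44 y - H{\left(-20,15 \right)} = \left(-44\right) \left(-2\right) - \left(1 - -20\right) = 88 - \left(1 + 20\right) = 88 - 21 = 67$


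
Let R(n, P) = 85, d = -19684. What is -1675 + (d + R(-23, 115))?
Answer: -21274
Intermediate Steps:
-1675 + (d + R(-23, 115)) = -1675 + (-19684 + 85) = -1675 - 19599 = -21274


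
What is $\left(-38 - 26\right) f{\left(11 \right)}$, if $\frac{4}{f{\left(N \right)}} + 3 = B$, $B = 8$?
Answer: $- \frac{256}{5} \approx -51.2$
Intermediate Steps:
$f{\left(N \right)} = \frac{4}{5}$ ($f{\left(N \right)} = \frac{4}{-3 + 8} = \frac{4}{5}$)
$\left(-38 - 26\right) f{\left(11 \right)} = \left(-38 - 26\right) \frac{4}{5} = \left(-64\right) \frac{4}{5} = - \frac{256}{5}$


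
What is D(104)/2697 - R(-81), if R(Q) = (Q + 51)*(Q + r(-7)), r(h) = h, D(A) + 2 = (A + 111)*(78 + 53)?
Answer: -7091917/2697 ≈ -2629.6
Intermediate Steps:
D(A) = 14539 + 131*A (D(A) = -2 + (A + 111)*(78 + 53) = -2 + (111 + A)*131 = -2 + (14541 + 131*A) = 14539 + 131*A)
R(Q) = (-7 + Q)*(51 + Q) (R(Q) = (Q + 51)*(Q - 7) = (51 + Q)*(-7 + Q) = (-7 + Q)*(51 + Q))
D(104)/2697 - R(-81) = (14539 + 131*104)/2697 - (-357 + (-81)² + 44*(-81)) = (14539 + 13624)*(1/2697) - (-357 + 6561 - 3564) = 28163*(1/2697) - 1*2640 = 28163/2697 - 2640 = -7091917/2697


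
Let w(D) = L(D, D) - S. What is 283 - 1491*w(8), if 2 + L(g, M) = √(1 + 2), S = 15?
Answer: 25630 - 1491*√3 ≈ 23048.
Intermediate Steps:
L(g, M) = -2 + √3 (L(g, M) = -2 + √(1 + 2) = -2 + √3)
w(D) = -17 + √3 (w(D) = (-2 + √3) - 1*15 = (-2 + √3) - 15 = -17 + √3)
283 - 1491*w(8) = 283 - 1491*(-17 + √3) = 283 + (25347 - 1491*√3) = 25630 - 1491*√3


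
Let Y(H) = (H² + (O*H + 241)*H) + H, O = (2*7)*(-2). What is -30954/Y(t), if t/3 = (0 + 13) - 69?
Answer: 737/19112 ≈ 0.038562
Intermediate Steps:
t = -168 (t = 3*((0 + 13) - 69) = 3*(13 - 69) = 3*(-56) = -168)
O = -28 (O = 14*(-2) = -28)
Y(H) = H + H² + H*(241 - 28*H) (Y(H) = (H² + (-28*H + 241)*H) + H = (H² + (241 - 28*H)*H) + H = (H² + H*(241 - 28*H)) + H = H + H² + H*(241 - 28*H))
-30954/Y(t) = -30954*(-1/(168*(242 - 27*(-168)))) = -30954*(-1/(168*(242 + 4536))) = -30954/((-168*4778)) = -30954/(-802704) = -30954*(-1/802704) = 737/19112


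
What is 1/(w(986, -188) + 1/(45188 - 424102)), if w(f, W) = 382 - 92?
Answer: 378914/109885059 ≈ 0.0034483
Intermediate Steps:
w(f, W) = 290
1/(w(986, -188) + 1/(45188 - 424102)) = 1/(290 + 1/(45188 - 424102)) = 1/(290 + 1/(-378914)) = 1/(290 - 1/378914) = 1/(109885059/378914) = 378914/109885059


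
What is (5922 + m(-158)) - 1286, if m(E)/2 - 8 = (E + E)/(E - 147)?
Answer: 1419492/305 ≈ 4654.1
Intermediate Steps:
m(E) = 16 + 4*E/(-147 + E) (m(E) = 16 + 2*((E + E)/(E - 147)) = 16 + 2*((2*E)/(-147 + E)) = 16 + 2*(2*E/(-147 + E)) = 16 + 4*E/(-147 + E))
(5922 + m(-158)) - 1286 = (5922 + 4*(-588 + 5*(-158))/(-147 - 158)) - 1286 = (5922 + 4*(-588 - 790)/(-305)) - 1286 = (5922 + 4*(-1/305)*(-1378)) - 1286 = (5922 + 5512/305) - 1286 = 1811722/305 - 1286 = 1419492/305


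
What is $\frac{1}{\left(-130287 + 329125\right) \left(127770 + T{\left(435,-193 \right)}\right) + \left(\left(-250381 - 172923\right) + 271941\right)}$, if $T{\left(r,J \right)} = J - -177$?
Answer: $\frac{1}{25402198489} \approx 3.9367 \cdot 10^{-11}$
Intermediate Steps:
$T{\left(r,J \right)} = 177 + J$ ($T{\left(r,J \right)} = J + 177 = 177 + J$)
$\frac{1}{\left(-130287 + 329125\right) \left(127770 + T{\left(435,-193 \right)}\right) + \left(\left(-250381 - 172923\right) + 271941\right)} = \frac{1}{\left(-130287 + 329125\right) \left(127770 + \left(177 - 193\right)\right) + \left(\left(-250381 - 172923\right) + 271941\right)} = \frac{1}{198838 \left(127770 - 16\right) + \left(-423304 + 271941\right)} = \frac{1}{198838 \cdot 127754 - 151363} = \frac{1}{25402349852 - 151363} = \frac{1}{25402198489}$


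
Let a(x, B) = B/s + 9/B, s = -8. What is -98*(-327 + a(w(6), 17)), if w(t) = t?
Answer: 2189761/68 ≈ 32202.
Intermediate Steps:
a(x, B) = 9/B - B/8 (a(x, B) = B/(-8) + 9/B = B*(-⅛) + 9/B = -B/8 + 9/B = 9/B - B/8)
-98*(-327 + a(w(6), 17)) = -98*(-327 + (9/17 - ⅛*17)) = -98*(-327 + (9*(1/17) - 17/8)) = -98*(-327 + (9/17 - 17/8)) = -98*(-327 - 217/136) = -98*(-44689/136) = 2189761/68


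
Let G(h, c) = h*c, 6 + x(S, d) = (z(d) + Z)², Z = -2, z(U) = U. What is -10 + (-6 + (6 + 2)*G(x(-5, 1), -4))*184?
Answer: 28326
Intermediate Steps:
x(S, d) = -6 + (-2 + d)² (x(S, d) = -6 + (d - 2)² = -6 + (-2 + d)²)
G(h, c) = c*h
-10 + (-6 + (6 + 2)*G(x(-5, 1), -4))*184 = -10 + (-6 + (6 + 2)*(-4*(-6 + (-2 + 1)²)))*184 = -10 + (-6 + 8*(-4*(-6 + (-1)²)))*184 = -10 + (-6 + 8*(-4*(-6 + 1)))*184 = -10 + (-6 + 8*(-4*(-5)))*184 = -10 + (-6 + 8*20)*184 = -10 + (-6 + 160)*184 = -10 + 154*184 = -10 + 28336 = 28326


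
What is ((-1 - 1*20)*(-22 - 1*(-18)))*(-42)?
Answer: -3528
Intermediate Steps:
((-1 - 1*20)*(-22 - 1*(-18)))*(-42) = ((-1 - 20)*(-22 + 18))*(-42) = -21*(-4)*(-42) = 84*(-42) = -3528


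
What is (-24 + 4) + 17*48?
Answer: 796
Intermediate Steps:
(-24 + 4) + 17*48 = -20 + 816 = 796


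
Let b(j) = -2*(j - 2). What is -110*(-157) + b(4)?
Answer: 17266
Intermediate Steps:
b(j) = 4 - 2*j (b(j) = -2*(-2 + j) = 4 - 2*j)
-110*(-157) + b(4) = -110*(-157) + (4 - 2*4) = 17270 + (4 - 8) = 17270 - 4 = 17266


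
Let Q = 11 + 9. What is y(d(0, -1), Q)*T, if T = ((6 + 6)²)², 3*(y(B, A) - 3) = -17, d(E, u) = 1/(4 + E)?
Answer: -55296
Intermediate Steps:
Q = 20
y(B, A) = -8/3 (y(B, A) = 3 + (⅓)*(-17) = 3 - 17/3 = -8/3)
T = 20736 (T = (12²)² = 144² = 20736)
y(d(0, -1), Q)*T = -8/3*20736 = -55296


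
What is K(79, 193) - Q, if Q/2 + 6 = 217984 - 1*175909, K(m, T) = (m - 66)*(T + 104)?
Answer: -80277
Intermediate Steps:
K(m, T) = (-66 + m)*(104 + T)
Q = 84138 (Q = -12 + 2*(217984 - 1*175909) = -12 + 2*(217984 - 175909) = -12 + 2*42075 = -12 + 84150 = 84138)
K(79, 193) - Q = (-6864 - 66*193 + 104*79 + 193*79) - 1*84138 = (-6864 - 12738 + 8216 + 15247) - 84138 = 3861 - 84138 = -80277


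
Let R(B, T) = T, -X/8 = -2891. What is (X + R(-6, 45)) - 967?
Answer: 22206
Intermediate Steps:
X = 23128 (X = -8*(-2891) = 23128)
(X + R(-6, 45)) - 967 = (23128 + 45) - 967 = 23173 - 967 = 22206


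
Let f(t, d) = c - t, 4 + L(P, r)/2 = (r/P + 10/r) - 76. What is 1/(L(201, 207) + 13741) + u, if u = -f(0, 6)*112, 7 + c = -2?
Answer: 189891887229/188384795 ≈ 1008.0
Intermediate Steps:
c = -9 (c = -7 - 2 = -9)
L(P, r) = -160 + 20/r + 2*r/P (L(P, r) = -8 + 2*((r/P + 10/r) - 76) = -8 + 2*((10/r + r/P) - 76) = -8 + 2*(-76 + 10/r + r/P) = -8 + (-152 + 20/r + 2*r/P) = -160 + 20/r + 2*r/P)
f(t, d) = -9 - t
u = 1008 (u = -(-9 - 1*0)*112 = -(-9 + 0)*112 = -(-9)*112 = -1*(-1008) = 1008)
1/(L(201, 207) + 13741) + u = 1/((-160 + 20/207 + 2*207/201) + 13741) + 1008 = 1/((-160 + 20*(1/207) + 2*207*(1/201)) + 13741) + 1008 = 1/((-160 + 20/207 + 138/67) + 13741) + 1008 = 1/(-2189134/13869 + 13741) + 1008 = 1/(188384795/13869) + 1008 = 13869/188384795 + 1008 = 189891887229/188384795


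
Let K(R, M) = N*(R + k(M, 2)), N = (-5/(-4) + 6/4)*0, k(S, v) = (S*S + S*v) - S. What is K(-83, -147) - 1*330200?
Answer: -330200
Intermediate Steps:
k(S, v) = S**2 - S + S*v (k(S, v) = (S**2 + S*v) - S = S**2 - S + S*v)
N = 0 (N = (-5*(-1/4) + 6*(1/4))*0 = (5/4 + 3/2)*0 = (11/4)*0 = 0)
K(R, M) = 0 (K(R, M) = 0*(R + M*(-1 + M + 2)) = 0*(R + M*(1 + M)) = 0)
K(-83, -147) - 1*330200 = 0 - 1*330200 = 0 - 330200 = -330200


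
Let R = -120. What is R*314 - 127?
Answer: -37807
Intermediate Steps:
R*314 - 127 = -120*314 - 127 = -37680 - 127 = -37807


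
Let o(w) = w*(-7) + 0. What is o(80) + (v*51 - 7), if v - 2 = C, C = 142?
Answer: 6777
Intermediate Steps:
o(w) = -7*w (o(w) = -7*w + 0 = -7*w)
v = 144 (v = 2 + 142 = 144)
o(80) + (v*51 - 7) = -7*80 + (144*51 - 7) = -560 + (7344 - 7) = -560 + 7337 = 6777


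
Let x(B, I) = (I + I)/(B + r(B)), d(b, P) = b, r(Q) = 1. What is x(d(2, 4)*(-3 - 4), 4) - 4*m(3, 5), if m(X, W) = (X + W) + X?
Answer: -580/13 ≈ -44.615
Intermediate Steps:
m(X, W) = W + 2*X (m(X, W) = (W + X) + X = W + 2*X)
x(B, I) = 2*I/(1 + B) (x(B, I) = (I + I)/(B + 1) = (2*I)/(1 + B) = 2*I/(1 + B))
x(d(2, 4)*(-3 - 4), 4) - 4*m(3, 5) = 2*4/(1 + 2*(-3 - 4)) - 4*(5 + 2*3) = 2*4/(1 + 2*(-7)) - 4*(5 + 6) = 2*4/(1 - 14) - 4*11 = 2*4/(-13) - 44 = 2*4*(-1/13) - 44 = -8/13 - 44 = -580/13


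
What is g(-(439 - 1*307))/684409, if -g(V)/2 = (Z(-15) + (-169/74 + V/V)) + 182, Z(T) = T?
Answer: -12263/25323133 ≈ -0.00048426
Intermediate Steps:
g(V) = -12263/37 (g(V) = -2*((-15 + (-169/74 + V/V)) + 182) = -2*((-15 + (-169*1/74 + 1)) + 182) = -2*((-15 + (-169/74 + 1)) + 182) = -2*((-15 - 95/74) + 182) = -2*(-1205/74 + 182) = -2*12263/74 = -12263/37)
g(-(439 - 1*307))/684409 = -12263/37/684409 = -12263/37*1/684409 = -12263/25323133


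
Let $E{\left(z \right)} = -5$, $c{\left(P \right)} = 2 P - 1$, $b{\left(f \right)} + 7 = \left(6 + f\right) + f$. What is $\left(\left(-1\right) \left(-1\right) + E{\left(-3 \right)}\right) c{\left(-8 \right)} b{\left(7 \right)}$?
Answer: $884$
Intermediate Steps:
$b{\left(f \right)} = -1 + 2 f$ ($b{\left(f \right)} = -7 + \left(\left(6 + f\right) + f\right) = -7 + \left(6 + 2 f\right) = -1 + 2 f$)
$c{\left(P \right)} = -1 + 2 P$
$\left(\left(-1\right) \left(-1\right) + E{\left(-3 \right)}\right) c{\left(-8 \right)} b{\left(7 \right)} = \left(\left(-1\right) \left(-1\right) - 5\right) \left(-1 + 2 \left(-8\right)\right) \left(-1 + 2 \cdot 7\right) = \left(1 - 5\right) \left(-1 - 16\right) \left(-1 + 14\right) = \left(-4\right) \left(-17\right) 13 = 68 \cdot 13 = 884$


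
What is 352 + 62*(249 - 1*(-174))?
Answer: 26578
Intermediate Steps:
352 + 62*(249 - 1*(-174)) = 352 + 62*(249 + 174) = 352 + 62*423 = 352 + 26226 = 26578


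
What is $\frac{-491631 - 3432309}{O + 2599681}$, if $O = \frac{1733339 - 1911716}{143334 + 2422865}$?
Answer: $- \frac{5034805452030}{3335649302071} \approx -1.5094$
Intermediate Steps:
$O = - \frac{178377}{2566199} \approx -0.06951$
$\frac{-491631 - 3432309}{O + 2599681} = \frac{-491631 - 3432309}{- \frac{178377}{2566199} + 2599681} = - \frac{3923940}{\frac{6671298604142}{2566199}} = \left(-3923940\right) \frac{2566199}{6671298604142} = - \frac{5034805452030}{3335649302071}$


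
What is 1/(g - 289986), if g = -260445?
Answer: -1/550431 ≈ -1.8168e-6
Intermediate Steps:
1/(g - 289986) = 1/(-260445 - 289986) = 1/(-550431) = -1/550431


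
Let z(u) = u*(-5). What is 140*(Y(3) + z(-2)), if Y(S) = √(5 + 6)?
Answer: 1400 + 140*√11 ≈ 1864.3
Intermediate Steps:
z(u) = -5*u
Y(S) = √11
140*(Y(3) + z(-2)) = 140*(√11 - 5*(-2)) = 140*(√11 + 10) = 140*(10 + √11) = 1400 + 140*√11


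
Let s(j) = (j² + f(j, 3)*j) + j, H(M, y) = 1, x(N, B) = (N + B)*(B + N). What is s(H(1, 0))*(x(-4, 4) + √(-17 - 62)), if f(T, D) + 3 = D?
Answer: 2*I*√79 ≈ 17.776*I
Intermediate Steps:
x(N, B) = (B + N)² (x(N, B) = (B + N)*(B + N) = (B + N)²)
f(T, D) = -3 + D
s(j) = j + j² (s(j) = (j² + (-3 + 3)*j) + j = (j² + 0*j) + j = (j² + 0) + j = j² + j = j + j²)
s(H(1, 0))*(x(-4, 4) + √(-17 - 62)) = (1*(1 + 1))*((4 - 4)² + √(-17 - 62)) = (1*2)*(0² + √(-79)) = 2*(0 + I*√79) = 2*(I*√79) = 2*I*√79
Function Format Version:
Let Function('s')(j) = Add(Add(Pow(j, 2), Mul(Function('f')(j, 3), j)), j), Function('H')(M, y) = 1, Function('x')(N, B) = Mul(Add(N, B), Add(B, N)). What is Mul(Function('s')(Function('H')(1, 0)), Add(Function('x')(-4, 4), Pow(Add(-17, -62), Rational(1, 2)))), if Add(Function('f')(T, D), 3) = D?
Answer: Mul(2, I, Pow(79, Rational(1, 2))) ≈ Mul(17.776, I)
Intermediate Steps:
Function('x')(N, B) = Pow(Add(B, N), 2) (Function('x')(N, B) = Mul(Add(B, N), Add(B, N)) = Pow(Add(B, N), 2))
Function('f')(T, D) = Add(-3, D)
Function('s')(j) = Add(j, Pow(j, 2)) (Function('s')(j) = Add(Add(Pow(j, 2), Mul(Add(-3, 3), j)), j) = Add(Add(Pow(j, 2), Mul(0, j)), j) = Add(Add(Pow(j, 2), 0), j) = Add(Pow(j, 2), j) = Add(j, Pow(j, 2)))
Mul(Function('s')(Function('H')(1, 0)), Add(Function('x')(-4, 4), Pow(Add(-17, -62), Rational(1, 2)))) = Mul(Mul(1, Add(1, 1)), Add(Pow(Add(4, -4), 2), Pow(Add(-17, -62), Rational(1, 2)))) = Mul(Mul(1, 2), Add(Pow(0, 2), Pow(-79, Rational(1, 2)))) = Mul(2, Add(0, Mul(I, Pow(79, Rational(1, 2))))) = Mul(2, Mul(I, Pow(79, Rational(1, 2)))) = Mul(2, I, Pow(79, Rational(1, 2)))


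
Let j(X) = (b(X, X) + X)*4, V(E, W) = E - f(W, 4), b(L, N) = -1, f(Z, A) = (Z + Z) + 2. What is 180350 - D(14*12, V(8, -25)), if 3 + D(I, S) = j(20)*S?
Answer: 176097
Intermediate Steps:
f(Z, A) = 2 + 2*Z (f(Z, A) = 2*Z + 2 = 2 + 2*Z)
V(E, W) = -2 + E - 2*W (V(E, W) = E - (2 + 2*W) = E + (-2 - 2*W) = -2 + E - 2*W)
j(X) = -4 + 4*X (j(X) = (-1 + X)*4 = -4 + 4*X)
D(I, S) = -3 + 76*S (D(I, S) = -3 + (-4 + 4*20)*S = -3 + (-4 + 80)*S = -3 + 76*S)
180350 - D(14*12, V(8, -25)) = 180350 - (-3 + 76*(-2 + 8 - 2*(-25))) = 180350 - (-3 + 76*(-2 + 8 + 50)) = 180350 - (-3 + 76*56) = 180350 - (-3 + 4256) = 180350 - 1*4253 = 180350 - 4253 = 176097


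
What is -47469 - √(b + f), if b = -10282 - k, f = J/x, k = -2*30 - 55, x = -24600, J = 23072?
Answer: -47469 - I*√3845768307/615 ≈ -47469.0 - 100.84*I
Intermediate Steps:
k = -115 (k = -60 - 55 = -115)
f = -2884/3075 (f = 23072/(-24600) = 23072*(-1/24600) = -2884/3075 ≈ -0.93789)
b = -10167 (b = -10282 - 1*(-115) = -10282 + 115 = -10167)
-47469 - √(b + f) = -47469 - √(-10167 - 2884/3075) = -47469 - √(-31266409/3075) = -47469 - I*√3845768307/615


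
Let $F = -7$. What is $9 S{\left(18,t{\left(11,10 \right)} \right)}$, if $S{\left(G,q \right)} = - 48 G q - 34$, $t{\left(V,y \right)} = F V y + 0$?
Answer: $5987214$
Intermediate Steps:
$t{\left(V,y \right)} = - 7 V y$ ($t{\left(V,y \right)} = - 7 V y + 0 = - 7 V y$)
$S{\left(G,q \right)} = -34 - 48 G q$ ($S{\left(G,q \right)} = - 48 G q - 34 = -34 - 48 G q$)
$9 S{\left(18,t{\left(11,10 \right)} \right)} = 9 \left(-34 - 864 \left(\left(-7\right) 11 \cdot 10\right)\right) = 9 \left(-34 - 864 \left(-770\right)\right) = 9 \left(-34 + 665280\right) = 9 \cdot 665246 = 5987214$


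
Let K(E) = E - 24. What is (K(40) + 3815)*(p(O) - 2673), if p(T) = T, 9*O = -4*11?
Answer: -30776977/3 ≈ -1.0259e+7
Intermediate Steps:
O = -44/9 (O = (-4*11)/9 = (⅑)*(-44) = -44/9 ≈ -4.8889)
K(E) = -24 + E
(K(40) + 3815)*(p(O) - 2673) = ((-24 + 40) + 3815)*(-44/9 - 2673) = (16 + 3815)*(-24101/9) = 3831*(-24101/9) = -30776977/3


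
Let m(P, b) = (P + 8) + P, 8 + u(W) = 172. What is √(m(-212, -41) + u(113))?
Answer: 6*I*√7 ≈ 15.875*I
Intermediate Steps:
u(W) = 164 (u(W) = -8 + 172 = 164)
m(P, b) = 8 + 2*P (m(P, b) = (8 + P) + P = 8 + 2*P)
√(m(-212, -41) + u(113)) = √((8 + 2*(-212)) + 164) = √((8 - 424) + 164) = √(-416 + 164) = √(-252) = 6*I*√7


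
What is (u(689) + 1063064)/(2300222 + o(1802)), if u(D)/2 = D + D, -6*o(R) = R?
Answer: 639492/1379953 ≈ 0.46342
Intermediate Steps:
o(R) = -R/6
u(D) = 4*D (u(D) = 2*(D + D) = 2*(2*D) = 4*D)
(u(689) + 1063064)/(2300222 + o(1802)) = (4*689 + 1063064)/(2300222 - ⅙*1802) = (2756 + 1063064)/(2300222 - 901/3) = 1065820/(6899765/3) = 1065820*(3/6899765) = 639492/1379953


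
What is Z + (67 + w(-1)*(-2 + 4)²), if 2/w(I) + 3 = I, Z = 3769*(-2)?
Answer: -7473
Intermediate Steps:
Z = -7538
w(I) = 2/(-3 + I)
Z + (67 + w(-1)*(-2 + 4)²) = -7538 + (67 + (2/(-3 - 1))*(-2 + 4)²) = -7538 + (67 + (2/(-4))*2²) = -7538 + (67 + (2*(-¼))*4) = -7538 + (67 - ½*4) = -7538 + (67 - 2) = -7538 + 65 = -7473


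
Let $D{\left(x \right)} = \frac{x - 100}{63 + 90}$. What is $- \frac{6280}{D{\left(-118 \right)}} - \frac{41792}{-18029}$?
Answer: $\frac{8666047508}{1965161} \approx 4409.8$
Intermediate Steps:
$D{\left(x \right)} = - \frac{100}{153} + \frac{x}{153}$ ($D{\left(x \right)} = \frac{-100 + x}{153} = \left(-100 + x\right) \frac{1}{153} = - \frac{100}{153} + \frac{x}{153}$)
$- \frac{6280}{D{\left(-118 \right)}} - \frac{41792}{-18029} = - \frac{6280}{- \frac{100}{153} + \frac{1}{153} \left(-118\right)} - \frac{41792}{-18029} = - \frac{6280}{- \frac{100}{153} - \frac{118}{153}} - - \frac{41792}{18029} = - \frac{6280}{- \frac{218}{153}} + \frac{41792}{18029} = \left(-6280\right) \left(- \frac{153}{218}\right) + \frac{41792}{18029} = \frac{480420}{109} + \frac{41792}{18029} = \frac{8666047508}{1965161}$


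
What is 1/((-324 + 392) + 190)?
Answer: 1/258 ≈ 0.0038760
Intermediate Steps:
1/((-324 + 392) + 190) = 1/(68 + 190) = 1/258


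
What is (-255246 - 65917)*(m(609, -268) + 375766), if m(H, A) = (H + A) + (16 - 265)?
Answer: -120711682854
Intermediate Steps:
m(H, A) = -249 + A + H (m(H, A) = (A + H) - 249 = -249 + A + H)
(-255246 - 65917)*(m(609, -268) + 375766) = (-255246 - 65917)*((-249 - 268 + 609) + 375766) = -321163*(92 + 375766) = -321163*375858 = -120711682854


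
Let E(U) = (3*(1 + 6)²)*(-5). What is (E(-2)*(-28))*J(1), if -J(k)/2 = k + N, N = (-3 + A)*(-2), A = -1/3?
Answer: -315560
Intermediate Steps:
A = -⅓ (A = -1*⅓ = -⅓ ≈ -0.33333)
N = 20/3 (N = (-3 - ⅓)*(-2) = -10/3*(-2) = 20/3 ≈ 6.6667)
E(U) = -735 (E(U) = (3*7²)*(-5) = (3*49)*(-5) = 147*(-5) = -735)
J(k) = -40/3 - 2*k (J(k) = -2*(k + 20/3) = -2*(20/3 + k) = -40/3 - 2*k)
(E(-2)*(-28))*J(1) = (-735*(-28))*(-40/3 - 2*1) = 20580*(-40/3 - 2) = 20580*(-46/3) = -315560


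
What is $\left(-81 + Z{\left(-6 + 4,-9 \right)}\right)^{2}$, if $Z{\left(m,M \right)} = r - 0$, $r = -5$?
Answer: $7396$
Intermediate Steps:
$Z{\left(m,M \right)} = -5$ ($Z{\left(m,M \right)} = -5 - 0 = -5 + 0 = -5$)
$\left(-81 + Z{\left(-6 + 4,-9 \right)}\right)^{2} = \left(-81 - 5\right)^{2} = \left(-86\right)^{2} = 7396$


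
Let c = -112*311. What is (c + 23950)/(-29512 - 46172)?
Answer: 5441/37842 ≈ 0.14378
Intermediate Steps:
c = -34832
(c + 23950)/(-29512 - 46172) = (-34832 + 23950)/(-29512 - 46172) = -10882/(-75684) = -10882*(-1/75684) = 5441/37842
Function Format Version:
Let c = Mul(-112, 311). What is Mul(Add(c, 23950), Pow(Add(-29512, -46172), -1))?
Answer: Rational(5441, 37842) ≈ 0.14378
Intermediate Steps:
c = -34832
Mul(Add(c, 23950), Pow(Add(-29512, -46172), -1)) = Mul(Add(-34832, 23950), Pow(Add(-29512, -46172), -1)) = Mul(-10882, Pow(-75684, -1)) = Mul(-10882, Rational(-1, 75684)) = Rational(5441, 37842)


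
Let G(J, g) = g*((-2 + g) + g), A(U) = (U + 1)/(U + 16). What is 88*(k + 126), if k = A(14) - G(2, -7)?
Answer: 1276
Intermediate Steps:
A(U) = (1 + U)/(16 + U)
G(J, g) = g*(-2 + 2*g)
k = -223/2 (k = (1 + 14)/(16 + 14) - 2*(-7)*(-1 - 7) = 15/30 - 2*(-7)*(-8) = (1/30)*15 - 1*112 = ½ - 112 = -223/2 ≈ -111.50)
88*(k + 126) = 88*(-223/2 + 126) = 88*(29/2) = 1276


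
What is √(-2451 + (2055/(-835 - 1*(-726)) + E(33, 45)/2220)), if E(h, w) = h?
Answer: I*√4017214051565/40330 ≈ 49.697*I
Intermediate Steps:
√(-2451 + (2055/(-835 - 1*(-726)) + E(33, 45)/2220)) = √(-2451 + (2055/(-835 - 1*(-726)) + 33/2220)) = √(-2451 + (2055/(-835 + 726) + 33*(1/2220))) = √(-2451 + (2055/(-109) + 11/740)) = √(-2451 + (2055*(-1/109) + 11/740)) = √(-2451 + (-2055/109 + 11/740)) = √(-2451 - 1519501/80660) = √(-199217161/80660) = I*√4017214051565/40330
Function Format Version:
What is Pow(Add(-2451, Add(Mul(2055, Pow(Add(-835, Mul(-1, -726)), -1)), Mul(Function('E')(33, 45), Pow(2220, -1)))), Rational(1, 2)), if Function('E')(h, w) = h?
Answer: Mul(Rational(1, 40330), I, Pow(4017214051565, Rational(1, 2))) ≈ Mul(49.697, I)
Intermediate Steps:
Pow(Add(-2451, Add(Mul(2055, Pow(Add(-835, Mul(-1, -726)), -1)), Mul(Function('E')(33, 45), Pow(2220, -1)))), Rational(1, 2)) = Pow(Add(-2451, Add(Mul(2055, Pow(Add(-835, Mul(-1, -726)), -1)), Mul(33, Pow(2220, -1)))), Rational(1, 2)) = Pow(Add(-2451, Add(Mul(2055, Pow(Add(-835, 726), -1)), Mul(33, Rational(1, 2220)))), Rational(1, 2)) = Pow(Add(-2451, Add(Mul(2055, Pow(-109, -1)), Rational(11, 740))), Rational(1, 2)) = Pow(Add(-2451, Add(Mul(2055, Rational(-1, 109)), Rational(11, 740))), Rational(1, 2)) = Pow(Add(-2451, Add(Rational(-2055, 109), Rational(11, 740))), Rational(1, 2)) = Pow(Add(-2451, Rational(-1519501, 80660)), Rational(1, 2)) = Pow(Rational(-199217161, 80660), Rational(1, 2)) = Mul(Rational(1, 40330), I, Pow(4017214051565, Rational(1, 2)))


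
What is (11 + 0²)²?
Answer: 121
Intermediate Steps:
(11 + 0²)² = (11 + 0)² = 11² = 121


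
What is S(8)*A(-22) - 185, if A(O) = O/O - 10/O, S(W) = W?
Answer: -1907/11 ≈ -173.36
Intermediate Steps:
A(O) = 1 - 10/O
S(8)*A(-22) - 185 = 8*((-10 - 22)/(-22)) - 185 = 8*(-1/22*(-32)) - 185 = 8*(16/11) - 185 = 128/11 - 185 = -1907/11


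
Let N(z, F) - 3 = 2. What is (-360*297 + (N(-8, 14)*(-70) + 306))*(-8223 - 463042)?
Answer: 50408389460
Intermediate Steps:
N(z, F) = 5 (N(z, F) = 3 + 2 = 5)
(-360*297 + (N(-8, 14)*(-70) + 306))*(-8223 - 463042) = (-360*297 + (5*(-70) + 306))*(-8223 - 463042) = (-106920 + (-350 + 306))*(-471265) = (-106920 - 44)*(-471265) = -106964*(-471265) = 50408389460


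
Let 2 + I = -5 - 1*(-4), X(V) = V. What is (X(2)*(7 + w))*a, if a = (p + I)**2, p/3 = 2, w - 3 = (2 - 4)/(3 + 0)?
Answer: 168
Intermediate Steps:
w = 7/3 (w = 3 + (2 - 4)/(3 + 0) = 3 - 2/3 = 7/3 ≈ 2.3333)
p = 6 (p = 3*2 = 6)
I = -3 (I = -2 + (-5 - 1*(-4)) = -2 + (-5 + 4) = -2 - 1 = -3)
a = 9 (a = (6 - 3)**2 = 3**2 = 9)
(X(2)*(7 + w))*a = (2*(7 + 7/3))*9 = (2*(28/3))*9 = (56/3)*9 = 168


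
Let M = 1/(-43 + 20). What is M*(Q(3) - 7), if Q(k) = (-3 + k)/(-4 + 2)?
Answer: 7/23 ≈ 0.30435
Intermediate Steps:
Q(k) = 3/2 - k/2 (Q(k) = (-3 + k)/(-2) = (-3 + k)*(-½) = 3/2 - k/2)
M = -1/23 (M = 1/(-23) = -1/23 ≈ -0.043478)
M*(Q(3) - 7) = -((3/2 - ½*3) - 7)/23 = -((3/2 - 3/2) - 7)/23 = -(0 - 7)/23 = -1/23*(-7) = 7/23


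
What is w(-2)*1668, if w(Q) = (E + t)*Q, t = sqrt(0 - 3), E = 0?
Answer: -3336*I*sqrt(3) ≈ -5778.1*I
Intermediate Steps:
t = I*sqrt(3) (t = sqrt(-3) = I*sqrt(3) ≈ 1.732*I)
w(Q) = I*Q*sqrt(3) (w(Q) = (0 + I*sqrt(3))*Q = (I*sqrt(3))*Q = I*Q*sqrt(3))
w(-2)*1668 = (I*(-2)*sqrt(3))*1668 = -2*I*sqrt(3)*1668 = -3336*I*sqrt(3)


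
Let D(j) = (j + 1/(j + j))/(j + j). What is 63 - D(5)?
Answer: 6249/100 ≈ 62.490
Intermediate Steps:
D(j) = (j + 1/(2*j))/(2*j) (D(j) = (j + 1/(2*j))/((2*j)) = (j + 1/(2*j))*(1/(2*j)) = (j + 1/(2*j))/(2*j))
63 - D(5) = 63 - (½ + (¼)/5²) = 63 - (½ + (¼)*(1/25)) = 63 - (½ + 1/100) = 63 - 1*51/100 = 63 - 51/100 = 6249/100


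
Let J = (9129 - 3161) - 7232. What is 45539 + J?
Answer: 44275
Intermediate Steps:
J = -1264 (J = 5968 - 7232 = -1264)
45539 + J = 45539 - 1264 = 44275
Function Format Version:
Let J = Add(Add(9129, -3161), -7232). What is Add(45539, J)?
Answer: 44275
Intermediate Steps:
J = -1264 (J = Add(5968, -7232) = -1264)
Add(45539, J) = Add(45539, -1264) = 44275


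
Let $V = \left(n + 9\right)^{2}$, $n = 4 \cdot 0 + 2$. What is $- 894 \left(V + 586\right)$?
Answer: $-632058$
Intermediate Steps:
$n = 2$ ($n = 0 + 2 = 2$)
$V = 121$ ($V = \left(2 + 9\right)^{2} = 11^{2} = 121$)
$- 894 \left(V + 586\right) = - 894 \left(121 + 586\right) = \left(-894\right) 707 = -632058$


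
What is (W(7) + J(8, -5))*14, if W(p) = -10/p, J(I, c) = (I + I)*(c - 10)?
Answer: -3380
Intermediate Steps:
J(I, c) = 2*I*(-10 + c) (J(I, c) = (2*I)*(-10 + c) = 2*I*(-10 + c))
(W(7) + J(8, -5))*14 = (-10/7 + 2*8*(-10 - 5))*14 = (-10*1/7 + 2*8*(-15))*14 = (-10/7 - 240)*14 = -1690/7*14 = -3380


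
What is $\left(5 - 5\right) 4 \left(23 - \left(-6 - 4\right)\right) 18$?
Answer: $0$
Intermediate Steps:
$\left(5 - 5\right) 4 \left(23 - \left(-6 - 4\right)\right) 18 = 0 \cdot 4 \left(23 - -10\right) 18 = 0 \left(23 + 10\right) 18 = 0 \cdot 33 \cdot 18 = 0 \cdot 18 = 0$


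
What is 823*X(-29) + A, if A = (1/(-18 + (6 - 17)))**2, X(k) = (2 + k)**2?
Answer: 504572248/841 ≈ 5.9997e+5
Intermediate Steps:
A = 1/841 (A = (1/(-18 - 11))**2 = (1/(-29))**2 = (-1/29)**2 = 1/841 ≈ 0.0011891)
823*X(-29) + A = 823*(2 - 29)**2 + 1/841 = 823*(-27)**2 + 1/841 = 823*729 + 1/841 = 599967 + 1/841 = 504572248/841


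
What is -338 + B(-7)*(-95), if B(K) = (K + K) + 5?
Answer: 517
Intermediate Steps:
B(K) = 5 + 2*K (B(K) = 2*K + 5 = 5 + 2*K)
-338 + B(-7)*(-95) = -338 + (5 + 2*(-7))*(-95) = -338 + (5 - 14)*(-95) = -338 - 9*(-95) = -338 + 855 = 517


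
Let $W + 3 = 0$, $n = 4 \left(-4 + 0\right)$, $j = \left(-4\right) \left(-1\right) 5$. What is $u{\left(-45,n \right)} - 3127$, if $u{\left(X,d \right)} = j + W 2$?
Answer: $-3113$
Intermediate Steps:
$j = 20$ ($j = 4 \cdot 5 = 20$)
$n = -16$ ($n = 4 \left(-4\right) = -16$)
$W = -3$ ($W = -3 + 0 = -3$)
$u{\left(X,d \right)} = 14$ ($u{\left(X,d \right)} = 20 - 6 = 14$)
$u{\left(-45,n \right)} - 3127 = 14 - 3127 = -3113$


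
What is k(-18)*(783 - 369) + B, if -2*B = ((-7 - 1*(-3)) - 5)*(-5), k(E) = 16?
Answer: 13203/2 ≈ 6601.5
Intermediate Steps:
B = -45/2 (B = -((-7 - 1*(-3)) - 5)*(-5)/2 = -((-7 + 3) - 5)*(-5)/2 = -(-4 - 5)*(-5)/2 = -(-9)*(-5)/2 = -1/2*45 = -45/2 ≈ -22.500)
k(-18)*(783 - 369) + B = 16*(783 - 369) - 45/2 = 16*414 - 45/2 = 6624 - 45/2 = 13203/2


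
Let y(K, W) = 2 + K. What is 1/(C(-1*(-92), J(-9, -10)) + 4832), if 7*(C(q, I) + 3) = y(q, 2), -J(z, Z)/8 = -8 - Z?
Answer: 7/33897 ≈ 0.00020651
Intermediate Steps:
J(z, Z) = 64 + 8*Z (J(z, Z) = -8*(-8 - Z) = 64 + 8*Z)
C(q, I) = -19/7 + q/7 (C(q, I) = -3 + (2 + q)/7 = -3 + (2/7 + q/7) = -19/7 + q/7)
1/(C(-1*(-92), J(-9, -10)) + 4832) = 1/((-19/7 + (-1*(-92))/7) + 4832) = 1/((-19/7 + (⅐)*92) + 4832) = 1/((-19/7 + 92/7) + 4832) = 1/(73/7 + 4832) = 1/(33897/7) = 7/33897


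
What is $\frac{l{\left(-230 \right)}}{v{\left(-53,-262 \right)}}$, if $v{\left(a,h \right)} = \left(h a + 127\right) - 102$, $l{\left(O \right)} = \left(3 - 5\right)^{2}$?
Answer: $\frac{4}{13911} \approx 0.00028754$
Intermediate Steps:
$l{\left(O \right)} = 4$ ($l{\left(O \right)} = \left(-2\right)^{2} = 4$)
$v{\left(a,h \right)} = 25 + a h$ ($v{\left(a,h \right)} = \left(a h + 127\right) - 102 = \left(127 + a h\right) - 102 = 25 + a h$)
$\frac{l{\left(-230 \right)}}{v{\left(-53,-262 \right)}} = \frac{4}{25 - -13886} = \frac{4}{25 + 13886} = \frac{4}{13911}$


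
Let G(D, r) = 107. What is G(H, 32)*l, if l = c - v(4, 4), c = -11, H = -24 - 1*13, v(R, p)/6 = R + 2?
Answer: -5029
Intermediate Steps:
v(R, p) = 12 + 6*R (v(R, p) = 6*(R + 2) = 6*(2 + R) = 12 + 6*R)
H = -37 (H = -24 - 13 = -37)
l = -47 (l = -11 - (12 + 6*4) = -11 - (12 + 24) = -11 - 1*36 = -11 - 36 = -47)
G(H, 32)*l = 107*(-47) = -5029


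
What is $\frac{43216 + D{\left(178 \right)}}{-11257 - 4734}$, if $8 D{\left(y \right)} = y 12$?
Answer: $- \frac{43483}{15991} \approx -2.7192$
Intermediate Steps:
$D{\left(y \right)} = \frac{3 y}{2}$ ($D{\left(y \right)} = \frac{y 12}{8} = \frac{12 y}{8} = \frac{3 y}{2}$)
$\frac{43216 + D{\left(178 \right)}}{-11257 - 4734} = \frac{43216 + \frac{3}{2} \cdot 178}{-11257 - 4734} = \frac{43216 + 267}{-15991} = 43483 \left(- \frac{1}{15991}\right) = - \frac{43483}{15991}$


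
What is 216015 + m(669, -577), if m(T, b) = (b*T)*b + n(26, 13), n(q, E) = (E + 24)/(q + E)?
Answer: 8694875161/39 ≈ 2.2295e+8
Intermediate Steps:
n(q, E) = (24 + E)/(E + q)
m(T, b) = 37/39 + T*b² (m(T, b) = (b*T)*b + (24 + 13)/(13 + 26) = (T*b)*b + 37/39 = T*b² + (1/39)*37 = T*b² + 37/39 = 37/39 + T*b²)
216015 + m(669, -577) = 216015 + (37/39 + 669*(-577)²) = 216015 + (37/39 + 669*332929) = 216015 + (37/39 + 222729501) = 216015 + 8686450576/39 = 8694875161/39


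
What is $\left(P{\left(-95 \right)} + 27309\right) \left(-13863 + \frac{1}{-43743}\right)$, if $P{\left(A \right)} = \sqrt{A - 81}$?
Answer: $- \frac{5520143038630}{14581} - \frac{2425636840 i \sqrt{11}}{43743} \approx -3.7858 \cdot 10^{8} - 1.8391 \cdot 10^{5} i$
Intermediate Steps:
$P{\left(A \right)} = \sqrt{-81 + A}$
$\left(P{\left(-95 \right)} + 27309\right) \left(-13863 + \frac{1}{-43743}\right) = \left(\sqrt{-81 - 95} + 27309\right) \left(-13863 + \frac{1}{-43743}\right) = \left(\sqrt{-176} + 27309\right) \left(-13863 - \frac{1}{43743}\right) = \left(4 i \sqrt{11} + 27309\right) \left(- \frac{606409210}{43743}\right) = \left(27309 + 4 i \sqrt{11}\right) \left(- \frac{606409210}{43743}\right) = - \frac{5520143038630}{14581} - \frac{2425636840 i \sqrt{11}}{43743}$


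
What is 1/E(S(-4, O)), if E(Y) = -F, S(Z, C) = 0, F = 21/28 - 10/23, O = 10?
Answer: -92/29 ≈ -3.1724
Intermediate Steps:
F = 29/92 (F = 21*(1/28) - 10*1/23 = 3/4 - 10/23 = 29/92 ≈ 0.31522)
E(Y) = -29/92 (E(Y) = -1*29/92 = -29/92)
1/E(S(-4, O)) = 1/(-29/92) = -92/29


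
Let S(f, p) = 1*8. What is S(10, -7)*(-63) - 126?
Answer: -630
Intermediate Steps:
S(f, p) = 8
S(10, -7)*(-63) - 126 = 8*(-63) - 126 = -504 - 126 = -630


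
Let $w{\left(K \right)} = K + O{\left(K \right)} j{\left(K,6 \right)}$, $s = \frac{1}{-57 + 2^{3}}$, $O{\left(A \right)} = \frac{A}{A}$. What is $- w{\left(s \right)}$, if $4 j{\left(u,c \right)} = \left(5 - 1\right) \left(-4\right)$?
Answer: $\frac{197}{49} \approx 4.0204$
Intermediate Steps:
$j{\left(u,c \right)} = -4$ ($j{\left(u,c \right)} = \frac{\left(5 - 1\right) \left(-4\right)}{4} = \frac{4 \left(-4\right)}{4} = \frac{1}{4} \left(-16\right) = -4$)
$O{\left(A \right)} = 1$
$s = - \frac{1}{49}$ ($s = \frac{1}{-57 + 8} = \frac{1}{-49} = - \frac{1}{49} \approx -0.020408$)
$w{\left(K \right)} = -4 + K$ ($w{\left(K \right)} = K + 1 \left(-4\right) = K - 4 = -4 + K$)
$- w{\left(s \right)} = - (-4 - \frac{1}{49}) = \left(-1\right) \left(- \frac{197}{49}\right) = \frac{197}{49}$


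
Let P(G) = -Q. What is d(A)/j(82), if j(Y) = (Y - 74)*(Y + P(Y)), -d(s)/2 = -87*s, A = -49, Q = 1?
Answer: -1421/108 ≈ -13.157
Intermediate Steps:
P(G) = -1 (P(G) = -1*1 = -1)
d(s) = 174*s (d(s) = -(-174)*s = 174*s)
j(Y) = (-1 + Y)*(-74 + Y) (j(Y) = (Y - 74)*(Y - 1) = (-74 + Y)*(-1 + Y) = (-1 + Y)*(-74 + Y))
d(A)/j(82) = (174*(-49))/(74 + 82**2 - 75*82) = -8526/(74 + 6724 - 6150) = -8526/648 = -8526*1/648 = -1421/108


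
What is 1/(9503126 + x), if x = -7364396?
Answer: 1/2138730 ≈ 4.6757e-7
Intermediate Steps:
1/(9503126 + x) = 1/(9503126 - 7364396) = 1/2138730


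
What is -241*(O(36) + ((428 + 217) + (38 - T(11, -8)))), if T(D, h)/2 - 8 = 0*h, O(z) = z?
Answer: -169423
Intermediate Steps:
T(D, h) = 16 (T(D, h) = 16 + 2*(0*h) = 16 + 2*0 = 16 + 0 = 16)
-241*(O(36) + ((428 + 217) + (38 - T(11, -8)))) = -241*(36 + ((428 + 217) + (38 - 1*16))) = -241*(36 + (645 + (38 - 16))) = -241*(36 + (645 + 22)) = -241*(36 + 667) = -241*703 = -169423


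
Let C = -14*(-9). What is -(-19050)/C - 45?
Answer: 2230/21 ≈ 106.19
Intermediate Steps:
C = 126
-(-19050)/C - 45 = -(-19050)/126 - 45 = -150*(-127/126) - 45 = 3175/21 - 45 = 2230/21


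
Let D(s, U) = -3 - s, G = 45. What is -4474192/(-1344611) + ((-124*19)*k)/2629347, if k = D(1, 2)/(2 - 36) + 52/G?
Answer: 8996529996132776/2704618407748005 ≈ 3.3264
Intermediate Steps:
k = 974/765 (k = (-3 - 1*1)/(2 - 36) + 52/45 = (-3 - 1)/(-34) + 52*(1/45) = -4*(-1/34) + 52/45 = 2/17 + 52/45 = 974/765 ≈ 1.2732)
-4474192/(-1344611) + ((-124*19)*k)/2629347 = -4474192/(-1344611) + (-124*19*(974/765))/2629347 = -4474192*(-1/1344611) - 2356*974/765*(1/2629347) = 4474192/1344611 - 2294744/765*1/2629347 = 4474192/1344611 - 2294744/2011450455 = 8996529996132776/2704618407748005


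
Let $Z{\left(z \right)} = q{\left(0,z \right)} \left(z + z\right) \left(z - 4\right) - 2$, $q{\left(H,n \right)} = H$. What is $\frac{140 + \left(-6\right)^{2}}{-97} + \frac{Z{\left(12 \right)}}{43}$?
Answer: $- \frac{7762}{4171} \approx -1.8609$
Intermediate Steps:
$Z{\left(z \right)} = -2$ ($Z{\left(z \right)} = 0 \left(z + z\right) \left(z - 4\right) - 2 = 0 \cdot 2 z \left(-4 + z\right) - 2 = 0 - 2 = -2$)
$\frac{140 + \left(-6\right)^{2}}{-97} + \frac{Z{\left(12 \right)}}{43} = \frac{140 + \left(-6\right)^{2}}{-97} - \frac{2}{43} = \left(140 + 36\right) \left(- \frac{1}{97}\right) - \frac{2}{43} = 176 \left(- \frac{1}{97}\right) - \frac{2}{43} = - \frac{176}{97} - \frac{2}{43} = - \frac{7762}{4171}$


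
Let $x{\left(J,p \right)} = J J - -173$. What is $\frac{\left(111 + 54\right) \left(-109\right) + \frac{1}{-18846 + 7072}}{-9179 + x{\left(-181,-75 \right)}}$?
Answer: $- \frac{211755391}{279691370} \approx -0.7571$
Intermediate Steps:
$x{\left(J,p \right)} = 173 + J^{2}$ ($x{\left(J,p \right)} = J^{2} + 173 = 173 + J^{2}$)
$\frac{\left(111 + 54\right) \left(-109\right) + \frac{1}{-18846 + 7072}}{-9179 + x{\left(-181,-75 \right)}} = \frac{\left(111 + 54\right) \left(-109\right) + \frac{1}{-18846 + 7072}}{-9179 + \left(173 + \left(-181\right)^{2}\right)} = \frac{165 \left(-109\right) + \frac{1}{-11774}}{-9179 + \left(173 + 32761\right)} = \frac{-17985 - \frac{1}{11774}}{-9179 + 32934} = - \frac{211755391}{11774 \cdot 23755} = \left(- \frac{211755391}{11774}\right) \frac{1}{23755} = - \frac{211755391}{279691370}$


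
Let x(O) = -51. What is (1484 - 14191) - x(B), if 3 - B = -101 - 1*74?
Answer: -12656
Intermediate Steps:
B = 178 (B = 3 - (-101 - 1*74) = 3 - (-101 - 74) = 3 - 1*(-175) = 3 + 175 = 178)
(1484 - 14191) - x(B) = (1484 - 14191) - 1*(-51) = -12707 + 51 = -12656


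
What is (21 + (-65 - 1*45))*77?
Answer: -6853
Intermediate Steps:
(21 + (-65 - 1*45))*77 = (21 + (-65 - 45))*77 = (21 - 110)*77 = -89*77 = -6853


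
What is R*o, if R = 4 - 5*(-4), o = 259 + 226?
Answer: 11640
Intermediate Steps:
o = 485
R = 24 (R = 4 + 20 = 24)
R*o = 24*485 = 11640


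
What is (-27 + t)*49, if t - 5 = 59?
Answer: 1813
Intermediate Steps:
t = 64 (t = 5 + 59 = 64)
(-27 + t)*49 = (-27 + 64)*49 = 37*49 = 1813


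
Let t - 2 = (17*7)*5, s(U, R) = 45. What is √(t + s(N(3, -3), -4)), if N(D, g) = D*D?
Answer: √642 ≈ 25.338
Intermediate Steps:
N(D, g) = D²
t = 597 (t = 2 + (17*7)*5 = 2 + 119*5 = 2 + 595 = 597)
√(t + s(N(3, -3), -4)) = √(597 + 45) = √642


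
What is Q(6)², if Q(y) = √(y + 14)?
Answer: 20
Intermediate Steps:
Q(y) = √(14 + y)
Q(6)² = (√(14 + 6))² = (√20)² = (2*√5)² = 20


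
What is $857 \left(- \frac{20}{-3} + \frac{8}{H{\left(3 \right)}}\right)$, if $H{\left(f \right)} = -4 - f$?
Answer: $\frac{99412}{21} \approx 4733.9$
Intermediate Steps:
$857 \left(- \frac{20}{-3} + \frac{8}{H{\left(3 \right)}}\right) = 857 \left(- \frac{20}{-3} + \frac{8}{-4 - 3}\right) = 857 \left(\left(-20\right) \left(- \frac{1}{3}\right) + \frac{8}{-4 - 3}\right) = 857 \left(\frac{20}{3} + \frac{8}{-7}\right) = 857 \left(\frac{20}{3} + 8 \left(- \frac{1}{7}\right)\right) = 857 \left(\frac{20}{3} - \frac{8}{7}\right) = 857 \cdot \frac{116}{21} = \frac{99412}{21}$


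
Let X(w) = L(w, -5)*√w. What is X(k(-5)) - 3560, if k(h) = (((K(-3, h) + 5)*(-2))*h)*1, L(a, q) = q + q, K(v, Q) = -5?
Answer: -3560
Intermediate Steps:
L(a, q) = 2*q
k(h) = 0 (k(h) = (((-5 + 5)*(-2))*h)*1 = ((0*(-2))*h)*1 = (0*h)*1 = 0*1 = 0)
X(w) = -10*√w (X(w) = (2*(-5))*√w = -10*√w)
X(k(-5)) - 3560 = -10*√0 - 3560 = -10*0 - 3560 = 0 - 3560 = -3560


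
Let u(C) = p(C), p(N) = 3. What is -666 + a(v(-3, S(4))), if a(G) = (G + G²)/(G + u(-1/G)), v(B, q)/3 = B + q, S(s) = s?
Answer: -664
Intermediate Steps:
u(C) = 3
v(B, q) = 3*B + 3*q (v(B, q) = 3*(B + q) = 3*B + 3*q)
a(G) = (G + G²)/(3 + G) (a(G) = (G + G²)/(G + 3) = (G + G²)/(3 + G))
-666 + a(v(-3, S(4))) = -666 + (3*(-3) + 3*4)*(1 + (3*(-3) + 3*4))/(3 + (3*(-3) + 3*4)) = -666 + (-9 + 12)*(1 + (-9 + 12))/(3 + (-9 + 12)) = -666 + 3*(1 + 3)/(3 + 3) = -666 + 3*4/6 = -666 + 3*(⅙)*4 = -666 + 2 = -664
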